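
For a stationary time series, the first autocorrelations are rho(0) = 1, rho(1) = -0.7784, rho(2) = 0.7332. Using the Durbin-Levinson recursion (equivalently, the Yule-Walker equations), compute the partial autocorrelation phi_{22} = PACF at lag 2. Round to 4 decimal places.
\phi_{22} = 0.3230

The PACF at lag k is phi_{kk}, the last component of the solution
to the Yule-Walker system G_k phi = r_k where
  (G_k)_{ij} = rho(|i - j|), (r_k)_i = rho(i), i,j = 1..k.
Equivalently, Durbin-Levinson gives phi_{kk} iteratively:
  phi_{11} = rho(1)
  phi_{kk} = [rho(k) - sum_{j=1..k-1} phi_{k-1,j} rho(k-j)]
            / [1 - sum_{j=1..k-1} phi_{k-1,j} rho(j)],
  phi_{k,j} = phi_{k-1,j} - phi_{kk} phi_{k-1,k-j},  j = 1..k-1.
Step k = 1:
  phi_11 = rho(1) = -0.7784.
Step k = 2:
  phi_22 = [rho(2) - phi_11 rho(1)] / [1 - phi_11 rho(1)] = [0.7332 - (-0.7784)(-0.7784)] / [1 - (-0.7784)(-0.7784)]
         = 0.12729344 / 0.39409344 = 0.323.
Therefore phi_{22} = 0.3230.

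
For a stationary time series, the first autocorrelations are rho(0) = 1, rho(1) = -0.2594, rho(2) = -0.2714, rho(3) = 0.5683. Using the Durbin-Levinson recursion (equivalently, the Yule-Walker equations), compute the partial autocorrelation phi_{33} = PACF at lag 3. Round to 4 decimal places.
\phi_{33} = 0.4670

The PACF at lag k is phi_{kk}, the last component of the solution
to the Yule-Walker system G_k phi = r_k where
  (G_k)_{ij} = rho(|i - j|), (r_k)_i = rho(i), i,j = 1..k.
Equivalently, Durbin-Levinson gives phi_{kk} iteratively:
  phi_{11} = rho(1)
  phi_{kk} = [rho(k) - sum_{j=1..k-1} phi_{k-1,j} rho(k-j)]
            / [1 - sum_{j=1..k-1} phi_{k-1,j} rho(j)],
  phi_{k,j} = phi_{k-1,j} - phi_{kk} phi_{k-1,k-j},  j = 1..k-1.
Step k = 1:
  phi_11 = rho(1) = -0.2594.
Step k = 2:
  phi_22 = [rho(2) - phi_11 rho(1)] / [1 - phi_11 rho(1)] = [-0.2714 - (-0.2594)(-0.2594)] / [1 - (-0.2594)(-0.2594)]
         = -0.33868836 / 0.93271164 = -0.363122.
  Update: phi_21 = phi_11 - phi_22 phi_11 = -0.2594 - (-0.363122)(-0.2594) = -0.353594.
Step k = 3:
  phi_33 = [rho(3) - phi_21 rho(2) - phi_22 rho(1)] / [1 - phi_21 rho(1) - phi_22 rho(2)]
    numerator   = 0.5683 - (-0.353594)(-0.2714) - (-0.363122)(-0.2594) = 0.3781407
    denominator = 1 - (-0.353594)(-0.2594) - (-0.363122)(-0.2714) = 0.80972636
  phi_33 = 0.3781407 / 0.80972636 = 0.467.
Therefore phi_{33} = 0.4670.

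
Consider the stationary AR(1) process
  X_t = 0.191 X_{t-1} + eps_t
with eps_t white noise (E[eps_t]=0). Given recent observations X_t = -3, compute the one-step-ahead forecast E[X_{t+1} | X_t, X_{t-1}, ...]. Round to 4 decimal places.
E[X_{t+1} \mid \mathcal F_t] = -0.5730

For an AR(p) model X_t = c + sum_i phi_i X_{t-i} + eps_t, the
one-step-ahead conditional mean is
  E[X_{t+1} | X_t, ...] = c + sum_i phi_i X_{t+1-i}.
Substitute known values:
  E[X_{t+1} | ...] = (0.191) * (-3)
                   = -0.5730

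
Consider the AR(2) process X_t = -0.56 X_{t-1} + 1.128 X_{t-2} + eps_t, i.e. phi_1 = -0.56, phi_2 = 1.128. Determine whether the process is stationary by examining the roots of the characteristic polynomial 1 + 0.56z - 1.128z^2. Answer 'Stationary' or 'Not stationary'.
\text{Not stationary}

The AR(p) characteristic polynomial is P(z) = 1 + 0.56z - 1.128z^2.
Stationarity requires all roots to lie outside the unit circle, i.e. |z| > 1 for every root.
Set 1 + (0.56) z + (-1.128) z^2 = 0, i.e. a z^2 + b z + c = 0 with a = -1.128, b = 0.56, c = 1.
Discriminant D = b^2 - 4ac = (0.56)^2 - 4*(-1.128)*1 = 0.3136 - (-4.512) = 4.8256.
D >= 0, so the roots are real: z = (-b +/- sqrt(D)) / (2a) = (-0.56 +/- 2.196725) / (-2.256).
  z_1 = (-0.56 + 2.196725) / (-2.256) = -0.7255,   |z_1| = 0.7255.
  z_2 = (-0.56 - 2.196725) / (-2.256) = 1.222,   |z_2| = 1.222.
Moduli of all roots: 0.7255, 1.2220.
All moduli strictly greater than 1? No.
Verdict: Not stationary.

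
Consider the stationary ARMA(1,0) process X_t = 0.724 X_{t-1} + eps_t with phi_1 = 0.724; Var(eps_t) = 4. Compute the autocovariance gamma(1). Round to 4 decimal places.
\gamma(1) = 6.0863

Multiply the model equation by X_{t-k} and take expectations. With theta_0 = psi_0 = 1 and psi_j the MA(infinity) weights, this gives
  gamma(k) - sum_i phi_i gamma(k-i) = c_k,
  c_k = sigma^2 * sum_{j=k..q} theta_j psi_{j-k}   (c_k = 0 for k > q),
using gamma(-m) = gamma(m).
Pure AR (q = 0): c_0 = sigma^2 = 4, c_k = 0 for k >= 1.
Equations for k = 0 and k = 1 (AR order 1):
  gamma(0) = phi_1 gamma(1) + c_0
  gamma(1) = phi_1 gamma(0) + c_1
Substituting the second into the first: gamma(0) (1 - phi_1^2) = c_0 + phi_1 c_1, so
  gamma(0) = c_0 / (1 - phi_1^2) = 4 / (1 - (0.724)^2) = 4 / 0.475824 = 8.40647.
  gamma(1) = phi_1 gamma(0) = (0.724)(8.40647) = 6.086284.
Therefore gamma(1) = 6.0863 (to 4 decimal places).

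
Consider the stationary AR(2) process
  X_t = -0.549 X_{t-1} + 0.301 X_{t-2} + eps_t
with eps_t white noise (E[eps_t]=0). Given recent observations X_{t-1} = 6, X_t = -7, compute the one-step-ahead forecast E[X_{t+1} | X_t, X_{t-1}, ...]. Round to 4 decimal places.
E[X_{t+1} \mid \mathcal F_t] = 5.6490

For an AR(p) model X_t = c + sum_i phi_i X_{t-i} + eps_t, the
one-step-ahead conditional mean is
  E[X_{t+1} | X_t, ...] = c + sum_i phi_i X_{t+1-i}.
Substitute known values:
  E[X_{t+1} | ...] = (-0.549) * (-7) + (0.301) * (6)
                   = 5.6490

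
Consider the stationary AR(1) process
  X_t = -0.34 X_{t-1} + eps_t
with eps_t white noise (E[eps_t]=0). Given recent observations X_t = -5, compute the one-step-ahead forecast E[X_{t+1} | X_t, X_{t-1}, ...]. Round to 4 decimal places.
E[X_{t+1} \mid \mathcal F_t] = 1.7000

For an AR(p) model X_t = c + sum_i phi_i X_{t-i} + eps_t, the
one-step-ahead conditional mean is
  E[X_{t+1} | X_t, ...] = c + sum_i phi_i X_{t+1-i}.
Substitute known values:
  E[X_{t+1} | ...] = (-0.34) * (-5)
                   = 1.7000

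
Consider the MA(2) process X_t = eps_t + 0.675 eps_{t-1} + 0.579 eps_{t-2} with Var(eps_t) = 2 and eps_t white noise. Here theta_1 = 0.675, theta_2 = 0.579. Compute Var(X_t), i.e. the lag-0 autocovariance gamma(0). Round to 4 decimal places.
\gamma(0) = 3.5817

For an MA(q) process X_t = eps_t + sum_i theta_i eps_{t-i} with
Var(eps_t) = sigma^2, the variance is
  gamma(0) = sigma^2 * (1 + sum_i theta_i^2).
  sum_i theta_i^2 = (0.675)^2 + (0.579)^2 = 0.455625 + 0.335241 = 0.790866.
  gamma(0) = 2 * (1 + 0.790866) = 2 * 1.790866 = 3.581732, which rounds to 3.5817.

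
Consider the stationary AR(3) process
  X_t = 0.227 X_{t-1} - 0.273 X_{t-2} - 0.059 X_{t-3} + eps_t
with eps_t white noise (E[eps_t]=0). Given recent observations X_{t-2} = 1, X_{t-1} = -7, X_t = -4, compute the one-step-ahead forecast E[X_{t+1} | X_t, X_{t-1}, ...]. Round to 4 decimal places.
E[X_{t+1} \mid \mathcal F_t] = 0.9440

For an AR(p) model X_t = c + sum_i phi_i X_{t-i} + eps_t, the
one-step-ahead conditional mean is
  E[X_{t+1} | X_t, ...] = c + sum_i phi_i X_{t+1-i}.
Substitute known values:
  E[X_{t+1} | ...] = (0.227) * (-4) + (-0.273) * (-7) + (-0.059) * (1)
                   = 0.9440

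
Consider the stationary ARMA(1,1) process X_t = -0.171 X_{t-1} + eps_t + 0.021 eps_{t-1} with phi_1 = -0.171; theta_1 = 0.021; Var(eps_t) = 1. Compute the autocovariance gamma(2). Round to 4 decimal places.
\gamma(2) = 0.0263

Multiply the model equation by X_{t-k} and take expectations. With theta_0 = psi_0 = 1 and psi_j the MA(infinity) weights, this gives
  gamma(k) - sum_i phi_i gamma(k-i) = c_k,
  c_k = sigma^2 * sum_{j=k..q} theta_j psi_{j-k}   (c_k = 0 for k > q),
using gamma(-m) = gamma(m).
psi-weights needed (psi_j = theta_j + sum_i phi_i psi_{j-i}):
  psi_1 = theta_1 + phi_1 = 0.021 + (-0.171) = -0.15
Right-hand sides:
  c_0 = sigma^2 (1 + theta_1 psi_1) = 1 * (1 + (0.021)(-0.15)) = 1 * 0.99685 = 0.99685
  c_1 = sigma^2 theta_1 = 1 * (0.021) = 0.021
  c_2 = 0
Equations for k = 0 and k = 1 (AR order 1):
  gamma(0) = phi_1 gamma(1) + c_0
  gamma(1) = phi_1 gamma(0) + c_1
Substituting the second into the first: gamma(0) (1 - phi_1^2) = c_0 + phi_1 c_1, so
  gamma(0) = (c_0 + phi_1 c_1) / (1 - phi_1^2) = (0.99685 + (-0.171)(0.021)) / (1 - (-0.171)^2) = 0.993259 / 0.970759 = 1.023178.
  gamma(1) = phi_1 gamma(0) + c_1 = (-0.171)(1.023178) + (0.021) = -0.153963.
For k = 2 (> q): gamma(2) = phi_1 gamma(1) = (-0.171)(-0.153963) = 0.026328.
Therefore gamma(2) = 0.0263 (to 4 decimal places).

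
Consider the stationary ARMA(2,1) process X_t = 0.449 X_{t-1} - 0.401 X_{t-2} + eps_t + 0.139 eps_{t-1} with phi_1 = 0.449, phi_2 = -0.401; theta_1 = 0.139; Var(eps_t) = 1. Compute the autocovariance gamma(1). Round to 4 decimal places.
\gamma(1) = 0.5710

Multiply the model equation by X_{t-k} and take expectations. With theta_0 = psi_0 = 1 and psi_j the MA(infinity) weights, this gives
  gamma(k) - sum_i phi_i gamma(k-i) = c_k,
  c_k = sigma^2 * sum_{j=k..q} theta_j psi_{j-k}   (c_k = 0 for k > q),
using gamma(-m) = gamma(m).
psi-weights needed (psi_j = theta_j + sum_i phi_i psi_{j-i}):
  psi_1 = theta_1 + phi_1 = 0.139 + (0.449) = 0.588
Right-hand sides:
  c_0 = sigma^2 (1 + theta_1 psi_1) = 1 * (1 + (0.139)(0.588)) = 1 * 1.081732 = 1.081732
  c_1 = sigma^2 theta_1 = 1 * (0.139) = 0.139
  c_2 = 0
Equations for k = 0, 1, 2 (AR order 2, c_2 = 0):
  (E0) gamma(0) = phi_1 gamma(1) + phi_2 gamma(2) + c_0
  (E1) gamma(1) = phi_1 gamma(0) + phi_2 gamma(1) + c_1
  (E2) gamma(2) = phi_1 gamma(1) + phi_2 gamma(0)
From (E1): gamma(1) = A gamma(0) + B with
  A = phi_1 / (1 - phi_2) = 0.449 / 1.401 = 0.320485,   B = c_1 / (1 - phi_2) = 0.139 / 1.401 = 0.099215.
Insert (E2) into (E0): gamma(0) (1 - phi_2^2) = phi_1 (1 + phi_2) gamma(1) + c_0.
  phi_1 (1 + phi_2) = (0.449)(0.599) = 0.268951,   1 - phi_2^2 = 0.839199.
Replace gamma(1) by A gamma(0) + B and collect gamma(0):
  gamma(0) [0.839199 - (0.268951)(0.320485)] = (0.268951)(0.099215) + 1.081732
  gamma(0) * 0.753004 = 1.108416
  gamma(0) = 1.108416 / 0.753004 = 1.471992.
  gamma(1) = A gamma(0) + B = (0.320485)(1.471992) + (0.099215) = 0.570967.
Therefore gamma(1) = 0.5710 (to 4 decimal places).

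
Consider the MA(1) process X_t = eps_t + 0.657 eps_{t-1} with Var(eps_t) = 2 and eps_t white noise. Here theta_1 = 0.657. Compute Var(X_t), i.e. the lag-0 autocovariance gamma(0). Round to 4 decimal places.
\gamma(0) = 2.8633

For an MA(q) process X_t = eps_t + sum_i theta_i eps_{t-i} with
Var(eps_t) = sigma^2, the variance is
  gamma(0) = sigma^2 * (1 + sum_i theta_i^2).
  sum_i theta_i^2 = (0.657)^2 = 0.431649.
  gamma(0) = 2 * (1 + 0.431649) = 2 * 1.431649 = 2.863298, which rounds to 2.8633.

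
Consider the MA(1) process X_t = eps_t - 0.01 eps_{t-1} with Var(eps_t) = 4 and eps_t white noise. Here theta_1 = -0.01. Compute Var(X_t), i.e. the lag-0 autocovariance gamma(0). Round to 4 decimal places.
\gamma(0) = 4.0004

For an MA(q) process X_t = eps_t + sum_i theta_i eps_{t-i} with
Var(eps_t) = sigma^2, the variance is
  gamma(0) = sigma^2 * (1 + sum_i theta_i^2).
  sum_i theta_i^2 = (-0.01)^2 = 0.0001.
  gamma(0) = 4 * (1 + 0.0001) = 4 * 1.0001 = 4.0004.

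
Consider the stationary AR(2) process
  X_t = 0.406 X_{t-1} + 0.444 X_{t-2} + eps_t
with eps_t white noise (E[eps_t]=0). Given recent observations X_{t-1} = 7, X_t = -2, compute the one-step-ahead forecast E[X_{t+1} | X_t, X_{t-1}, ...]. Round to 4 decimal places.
E[X_{t+1} \mid \mathcal F_t] = 2.2960

For an AR(p) model X_t = c + sum_i phi_i X_{t-i} + eps_t, the
one-step-ahead conditional mean is
  E[X_{t+1} | X_t, ...] = c + sum_i phi_i X_{t+1-i}.
Substitute known values:
  E[X_{t+1} | ...] = (0.406) * (-2) + (0.444) * (7)
                   = 2.2960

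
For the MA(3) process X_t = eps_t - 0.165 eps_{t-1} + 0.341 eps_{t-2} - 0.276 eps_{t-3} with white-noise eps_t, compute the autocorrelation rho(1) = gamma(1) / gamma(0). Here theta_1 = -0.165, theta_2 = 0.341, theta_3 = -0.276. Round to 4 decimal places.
\rho(1) = -0.2586

For an MA(q) process with theta_0 = 1, the autocovariance is
  gamma(k) = sigma^2 * sum_{i=0..q-k} theta_i * theta_{i+k},
and rho(k) = gamma(k) / gamma(0). Sigma^2 cancels.
  numerator   = (1)*(-0.165) + (-0.165)*(0.341) + (0.341)*(-0.276) = -0.315381.
  denominator = (1)^2 + (-0.165)^2 + (0.341)^2 + (-0.276)^2 = 1.219682.
  rho(1) = -0.315381 / 1.219682 = -0.2586.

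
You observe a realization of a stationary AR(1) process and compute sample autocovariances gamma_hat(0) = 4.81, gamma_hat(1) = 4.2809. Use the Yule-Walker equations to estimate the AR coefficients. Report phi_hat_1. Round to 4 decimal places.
\hat\phi_{1} = 0.8900

The Yule-Walker equations for an AR(p) process read, in matrix form,
  Gamma_p phi = r_p,   with   (Gamma_p)_{ij} = gamma(|i - j|),
                       (r_p)_i = gamma(i),   i,j = 1..p.
Substitute the sample gammas (Toeplitz matrix and right-hand side of size 1):
  Gamma_p = [[4.81]]
  r_p     = [4.2809]
With p = 1 this is the single equation gamma(0) phi_1 = gamma(1):
  phi_hat_1 = gamma(1) / gamma(0) = 4.2809 / 4.81 = 0.8900.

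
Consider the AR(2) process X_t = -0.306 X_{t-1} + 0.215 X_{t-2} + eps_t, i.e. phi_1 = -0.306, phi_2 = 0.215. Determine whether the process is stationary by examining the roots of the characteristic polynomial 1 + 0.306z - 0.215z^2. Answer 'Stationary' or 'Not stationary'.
\text{Stationary}

The AR(p) characteristic polynomial is P(z) = 1 + 0.306z - 0.215z^2.
Stationarity requires all roots to lie outside the unit circle, i.e. |z| > 1 for every root.
Set 1 + (0.306) z + (-0.215) z^2 = 0, i.e. a z^2 + b z + c = 0 with a = -0.215, b = 0.306, c = 1.
Discriminant D = b^2 - 4ac = (0.306)^2 - 4*(-0.215)*1 = 0.093636 - (-0.86) = 0.953636.
D >= 0, so the roots are real: z = (-b +/- sqrt(D)) / (2a) = (-0.306 +/- 0.976543) / (-0.43).
  z_1 = (-0.306 + 0.976543) / (-0.43) = -1.5594,   |z_1| = 1.5594.
  z_2 = (-0.306 - 0.976543) / (-0.43) = 2.9827,   |z_2| = 2.9827.
Moduli of all roots: 1.5594, 2.9827.
All moduli strictly greater than 1? Yes.
Verdict: Stationary.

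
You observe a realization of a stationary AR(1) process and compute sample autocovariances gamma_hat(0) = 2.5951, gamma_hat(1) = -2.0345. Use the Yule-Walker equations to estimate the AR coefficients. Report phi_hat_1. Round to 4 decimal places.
\hat\phi_{1} = -0.7840

The Yule-Walker equations for an AR(p) process read, in matrix form,
  Gamma_p phi = r_p,   with   (Gamma_p)_{ij} = gamma(|i - j|),
                       (r_p)_i = gamma(i),   i,j = 1..p.
Substitute the sample gammas (Toeplitz matrix and right-hand side of size 1):
  Gamma_p = [[2.5951]]
  r_p     = [-2.0345]
With p = 1 this is the single equation gamma(0) phi_1 = gamma(1):
  phi_hat_1 = gamma(1) / gamma(0) = -2.0345 / 2.5951 = -0.7840.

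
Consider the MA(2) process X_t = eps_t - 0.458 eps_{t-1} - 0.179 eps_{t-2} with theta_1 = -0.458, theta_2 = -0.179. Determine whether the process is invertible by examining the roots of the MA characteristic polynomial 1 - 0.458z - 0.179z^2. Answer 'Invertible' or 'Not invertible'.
\text{Invertible}

The MA(q) characteristic polynomial is P(z) = 1 - 0.458z - 0.179z^2.
Invertibility requires all roots to lie outside the unit circle, i.e. |z| > 1 for every root.
Set 1 + (-0.458) z + (-0.179) z^2 = 0, i.e. a z^2 + b z + c = 0 with a = -0.179, b = -0.458, c = 1.
Discriminant D = b^2 - 4ac = (-0.458)^2 - 4*(-0.179)*1 = 0.209764 - (-0.716) = 0.925764.
D >= 0, so the roots are real: z = (-b +/- sqrt(D)) / (2a) = (0.458 +/- 0.962166) / (-0.358).
  z_1 = (0.458 + 0.962166) / (-0.358) = -3.9669,   |z_1| = 3.9669.
  z_2 = (0.458 - 0.962166) / (-0.358) = 1.4083,   |z_2| = 1.4083.
Moduli of all roots: 3.9669, 1.4083.
All moduli strictly greater than 1? Yes.
Verdict: Invertible.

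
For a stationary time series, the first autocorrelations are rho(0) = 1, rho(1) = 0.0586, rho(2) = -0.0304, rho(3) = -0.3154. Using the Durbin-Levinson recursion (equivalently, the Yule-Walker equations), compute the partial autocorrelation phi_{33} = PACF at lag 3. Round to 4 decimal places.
\phi_{33} = -0.3130

The PACF at lag k is phi_{kk}, the last component of the solution
to the Yule-Walker system G_k phi = r_k where
  (G_k)_{ij} = rho(|i - j|), (r_k)_i = rho(i), i,j = 1..k.
Equivalently, Durbin-Levinson gives phi_{kk} iteratively:
  phi_{11} = rho(1)
  phi_{kk} = [rho(k) - sum_{j=1..k-1} phi_{k-1,j} rho(k-j)]
            / [1 - sum_{j=1..k-1} phi_{k-1,j} rho(j)],
  phi_{k,j} = phi_{k-1,j} - phi_{kk} phi_{k-1,k-j},  j = 1..k-1.
Step k = 1:
  phi_11 = rho(1) = 0.0586.
Step k = 2:
  phi_22 = [rho(2) - phi_11 rho(1)] / [1 - phi_11 rho(1)] = [-0.0304 - (0.0586)(0.0586)] / [1 - (0.0586)(0.0586)]
         = -0.03383396 / 0.99656604 = -0.033951.
  Update: phi_21 = phi_11 - phi_22 phi_11 = 0.0586 - (-0.033951)(0.0586) = 0.06059.
Step k = 3:
  phi_33 = [rho(3) - phi_21 rho(2) - phi_22 rho(1)] / [1 - phi_21 rho(1) - phi_22 rho(2)]
    numerator   = -0.3154 - (0.06059)(-0.0304) - (-0.033951)(0.0586) = -0.31156858
    denominator = 1 - (0.06059)(0.0586) - (-0.033951)(-0.0304) = 0.99541736
  phi_33 = -0.31156858 / 0.99541736 = -0.313.
Therefore phi_{33} = -0.3130.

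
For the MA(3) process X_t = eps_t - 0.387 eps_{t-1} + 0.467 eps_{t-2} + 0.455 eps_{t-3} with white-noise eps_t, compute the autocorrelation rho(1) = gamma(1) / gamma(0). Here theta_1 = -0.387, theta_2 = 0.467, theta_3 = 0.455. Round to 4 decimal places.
\rho(1) = -0.2256

For an MA(q) process with theta_0 = 1, the autocovariance is
  gamma(k) = sigma^2 * sum_{i=0..q-k} theta_i * theta_{i+k},
and rho(k) = gamma(k) / gamma(0). Sigma^2 cancels.
  numerator   = (1)*(-0.387) + (-0.387)*(0.467) + (0.467)*(0.455) = -0.355244.
  denominator = (1)^2 + (-0.387)^2 + (0.467)^2 + (0.455)^2 = 1.574883.
  rho(1) = -0.355244 / 1.574883 = -0.2256.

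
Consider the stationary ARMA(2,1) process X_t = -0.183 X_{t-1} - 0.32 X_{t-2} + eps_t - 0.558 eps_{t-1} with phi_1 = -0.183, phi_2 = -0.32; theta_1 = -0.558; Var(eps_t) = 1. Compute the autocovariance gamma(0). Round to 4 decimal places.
\gamma(0) = 1.6653

Multiply the model equation by X_{t-k} and take expectations. With theta_0 = psi_0 = 1 and psi_j the MA(infinity) weights, this gives
  gamma(k) - sum_i phi_i gamma(k-i) = c_k,
  c_k = sigma^2 * sum_{j=k..q} theta_j psi_{j-k}   (c_k = 0 for k > q),
using gamma(-m) = gamma(m).
psi-weights needed (psi_j = theta_j + sum_i phi_i psi_{j-i}):
  psi_1 = theta_1 + phi_1 = -0.558 + (-0.183) = -0.741
Right-hand sides:
  c_0 = sigma^2 (1 + theta_1 psi_1) = 1 * (1 + (-0.558)(-0.741)) = 1 * 1.413478 = 1.413478
  c_1 = sigma^2 theta_1 = 1 * (-0.558) = -0.558
  c_2 = 0
Equations for k = 0, 1, 2 (AR order 2, c_2 = 0):
  (E0) gamma(0) = phi_1 gamma(1) + phi_2 gamma(2) + c_0
  (E1) gamma(1) = phi_1 gamma(0) + phi_2 gamma(1) + c_1
  (E2) gamma(2) = phi_1 gamma(1) + phi_2 gamma(0)
From (E1): gamma(1) = A gamma(0) + B with
  A = phi_1 / (1 - phi_2) = -0.183 / 1.32 = -0.138636,   B = c_1 / (1 - phi_2) = -0.558 / 1.32 = -0.422727.
Insert (E2) into (E0): gamma(0) (1 - phi_2^2) = phi_1 (1 + phi_2) gamma(1) + c_0.
  phi_1 (1 + phi_2) = (-0.183)(0.68) = -0.12444,   1 - phi_2^2 = 0.8976.
Replace gamma(1) by A gamma(0) + B and collect gamma(0):
  gamma(0) [0.8976 - (-0.12444)(-0.138636)] = (-0.12444)(-0.422727) + 1.413478
  gamma(0) * 0.880348 = 1.466082
  gamma(0) = 1.466082 / 0.880348 = 1.665344.
Therefore gamma(0) = 1.6653 (to 4 decimal places).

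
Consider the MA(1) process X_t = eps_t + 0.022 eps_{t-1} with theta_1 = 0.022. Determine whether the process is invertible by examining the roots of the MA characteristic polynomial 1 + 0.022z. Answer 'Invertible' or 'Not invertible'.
\text{Invertible}

The MA(q) characteristic polynomial is P(z) = 1 + 0.022z.
Invertibility requires all roots to lie outside the unit circle, i.e. |z| > 1 for every root.
This is linear in z: 1 + (0.022) z = 0  =>  z = -1/(0.022) = -45.454545,  |z| = 45.454545.
Moduli of all roots: 45.4545.
All moduli strictly greater than 1? Yes.
Verdict: Invertible.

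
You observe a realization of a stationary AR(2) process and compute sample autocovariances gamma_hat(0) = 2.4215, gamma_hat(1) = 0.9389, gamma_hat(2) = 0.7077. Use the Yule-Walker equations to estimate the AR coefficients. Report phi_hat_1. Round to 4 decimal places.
\hat\phi_{1} = 0.3230

The Yule-Walker equations for an AR(p) process read, in matrix form,
  Gamma_p phi = r_p,   with   (Gamma_p)_{ij} = gamma(|i - j|),
                       (r_p)_i = gamma(i),   i,j = 1..p.
Substitute the sample gammas (Toeplitz matrix and right-hand side of size 2):
  Gamma_p = [[2.4215, 0.9389], [0.9389, 2.4215]]
  r_p     = [0.9389, 0.7077]
Written out:
  2.4215 phi_1 + 0.9389 phi_2 = 0.9389
  0.9389 phi_1 + 2.4215 phi_2 = 0.7077
Solve by Cramer's rule:
  det = gamma(0)^2 - gamma(1)^2 = (2.4215)^2 - (0.9389)^2 = 5.86366225 - 0.88153321 = 4.98212904
  phi_hat_1 = [gamma(1) gamma(0) - gamma(1) gamma(2)] / det = [(0.9389)(2.4215) - (0.9389)(0.7077)] / 4.98212904 = 1.60908682 / 4.98212904 = 0.323
  phi_hat_2 = [gamma(0) gamma(2) - gamma(1)^2] / det = [(2.4215)(0.7077) - (0.9389)^2] / 4.98212904 = 0.83216234 / 4.98212904 = 0.167
So phi_hat = [0.3230, 0.1670].
Therefore phi_hat_1 = 0.3230.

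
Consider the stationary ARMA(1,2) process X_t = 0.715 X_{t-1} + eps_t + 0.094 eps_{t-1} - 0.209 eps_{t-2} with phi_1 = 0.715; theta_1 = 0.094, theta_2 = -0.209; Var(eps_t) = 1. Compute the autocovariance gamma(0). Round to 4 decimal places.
\gamma(0) = 1.9337

Multiply the model equation by X_{t-k} and take expectations. With theta_0 = psi_0 = 1 and psi_j the MA(infinity) weights, this gives
  gamma(k) - sum_i phi_i gamma(k-i) = c_k,
  c_k = sigma^2 * sum_{j=k..q} theta_j psi_{j-k}   (c_k = 0 for k > q),
using gamma(-m) = gamma(m).
psi-weights needed (psi_j = theta_j + sum_i phi_i psi_{j-i}):
  psi_1 = theta_1 + phi_1 = 0.094 + (0.715) = 0.809
  psi_2 = theta_2 + phi_1 psi_1 = -0.209 + (0.715)(0.809) = 0.369435
Right-hand sides:
  c_0 = sigma^2 (1 + theta_1 psi_1 + theta_2 psi_2) = 1 * (1 + (0.094)(0.809) + (-0.209)(0.369435)) = 1 * 0.998834 = 0.998834
  c_1 = sigma^2 (theta_1 + theta_2 psi_1) = 1 * (0.094 + (-0.209)(0.809)) = -0.075081
  c_2 = sigma^2 theta_2 = 1 * (-0.209) = -0.209
Equations for k = 0 and k = 1 (AR order 1):
  gamma(0) = phi_1 gamma(1) + c_0
  gamma(1) = phi_1 gamma(0) + c_1
Substituting the second into the first: gamma(0) (1 - phi_1^2) = c_0 + phi_1 c_1, so
  gamma(0) = (c_0 + phi_1 c_1) / (1 - phi_1^2) = (0.998834 + (0.715)(-0.075081)) / (1 - (0.715)^2) = 0.945151 / 0.488775 = 1.933714.
Therefore gamma(0) = 1.9337 (to 4 decimal places).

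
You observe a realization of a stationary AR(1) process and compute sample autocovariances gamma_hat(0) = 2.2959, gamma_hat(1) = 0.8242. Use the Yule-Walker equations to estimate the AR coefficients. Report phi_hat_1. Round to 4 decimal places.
\hat\phi_{1} = 0.3590

The Yule-Walker equations for an AR(p) process read, in matrix form,
  Gamma_p phi = r_p,   with   (Gamma_p)_{ij} = gamma(|i - j|),
                       (r_p)_i = gamma(i),   i,j = 1..p.
Substitute the sample gammas (Toeplitz matrix and right-hand side of size 1):
  Gamma_p = [[2.2959]]
  r_p     = [0.8242]
With p = 1 this is the single equation gamma(0) phi_1 = gamma(1):
  phi_hat_1 = gamma(1) / gamma(0) = 0.8242 / 2.2959 = 0.3590.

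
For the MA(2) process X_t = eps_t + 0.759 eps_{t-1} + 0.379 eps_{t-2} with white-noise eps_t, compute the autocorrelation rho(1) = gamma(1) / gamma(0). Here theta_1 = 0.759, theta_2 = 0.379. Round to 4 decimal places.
\rho(1) = 0.6086

For an MA(q) process with theta_0 = 1, the autocovariance is
  gamma(k) = sigma^2 * sum_{i=0..q-k} theta_i * theta_{i+k},
and rho(k) = gamma(k) / gamma(0). Sigma^2 cancels.
  numerator   = (1)*(0.759) + (0.759)*(0.379) = 1.046661.
  denominator = (1)^2 + (0.759)^2 + (0.379)^2 = 1.719722.
  rho(1) = 1.046661 / 1.719722 = 0.6086.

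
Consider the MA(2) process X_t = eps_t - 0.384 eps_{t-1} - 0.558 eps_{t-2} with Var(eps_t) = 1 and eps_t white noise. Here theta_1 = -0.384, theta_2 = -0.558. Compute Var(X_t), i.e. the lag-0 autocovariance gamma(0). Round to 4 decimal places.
\gamma(0) = 1.4588

For an MA(q) process X_t = eps_t + sum_i theta_i eps_{t-i} with
Var(eps_t) = sigma^2, the variance is
  gamma(0) = sigma^2 * (1 + sum_i theta_i^2).
  sum_i theta_i^2 = (-0.384)^2 + (-0.558)^2 = 0.147456 + 0.311364 = 0.45882.
  gamma(0) = 1 * (1 + 0.45882) = 1 * 1.45882 = 1.45882, which rounds to 1.4588.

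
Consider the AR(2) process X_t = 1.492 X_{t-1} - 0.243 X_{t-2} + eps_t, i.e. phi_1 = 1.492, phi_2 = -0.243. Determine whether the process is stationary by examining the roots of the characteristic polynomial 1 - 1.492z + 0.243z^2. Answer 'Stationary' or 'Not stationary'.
\text{Not stationary}

The AR(p) characteristic polynomial is P(z) = 1 - 1.492z + 0.243z^2.
Stationarity requires all roots to lie outside the unit circle, i.e. |z| > 1 for every root.
Set 1 + (-1.492) z + (0.243) z^2 = 0, i.e. a z^2 + b z + c = 0 with a = 0.243, b = -1.492, c = 1.
Discriminant D = b^2 - 4ac = (-1.492)^2 - 4*(0.243)*1 = 2.226064 - (0.972) = 1.254064.
D >= 0, so the roots are real: z = (-b +/- sqrt(D)) / (2a) = (1.492 +/- 1.11985) / (0.486).
  z_1 = (1.492 + 1.11985) / (0.486) = 5.3742,   |z_1| = 5.3742.
  z_2 = (1.492 - 1.11985) / (0.486) = 0.7657,   |z_2| = 0.7657.
Moduli of all roots: 5.3742, 0.7657.
All moduli strictly greater than 1? No.
Verdict: Not stationary.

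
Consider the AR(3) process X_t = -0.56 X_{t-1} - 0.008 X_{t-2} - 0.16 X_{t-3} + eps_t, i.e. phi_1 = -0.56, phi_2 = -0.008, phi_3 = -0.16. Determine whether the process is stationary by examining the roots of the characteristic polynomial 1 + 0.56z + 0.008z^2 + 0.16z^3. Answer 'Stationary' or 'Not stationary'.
\text{Stationary}

The AR(p) characteristic polynomial is P(z) = 1 + 0.56z + 0.008z^2 + 0.16z^3.
Stationarity requires all roots to lie outside the unit circle, i.e. |z| > 1 for every root.
Degree 3: look for a simple real root z0 first, then factor out (1 - z/z0) and solve the remaining quadratic.
Testing z0 = -1.25: P(-1.25) = 1 + (0.56)(-1.25) + (0.008)(-1.25)^2 + (0.16)(-1.25)^3
  = 1 + (-0.7) + (0.0125) + (-0.3125) = 0.  So z_0 = -1.25 is a root, |z_0| = 1.25.
Divide out the factor (1 + 0.8 z) = (1 - z/z0) (since 1/z0 = -0.8):
  P(z) = (1 + 0.8 z)(1 + (-0.24) z + (0.2) z^2)
  [check: z-coef -0.24 - (-0.8) = 0.56; z^2-coef 0.2 - (-0.8)(-0.24) = 0.008; z^3-coef -(-0.8)(0.2) = 0.16.]
Remaining roots from the quadratic factor 1 + (-0.24) z + (0.2) z^2:
  Set 1 + (-0.24) z + (0.2) z^2 = 0, i.e. a z^2 + b z + c = 0 with a = 0.2, b = -0.24, c = 1.
  Discriminant D = b^2 - 4ac = (-0.24)^2 - 4*(0.2)*1 = 0.0576 - (0.8) = -0.7424.
  D < 0, so the roots are the complex-conjugate pair z = (-b +/- i sqrt(-D)) / (2a) = 0.6 +/- 2.1541i.
  For a conjugate pair |z|^2 = z * conj(z) = (product of roots) = c/a = 1/(0.2) = 5, so |z| = sqrt(5) = 2.2361 for both roots.
Moduli of all roots: 1.2500, 2.2361, 2.2361.
All moduli strictly greater than 1? Yes.
Verdict: Stationary.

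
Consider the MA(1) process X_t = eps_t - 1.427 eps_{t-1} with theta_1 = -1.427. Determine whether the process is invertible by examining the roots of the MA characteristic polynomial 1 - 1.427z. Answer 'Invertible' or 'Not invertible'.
\text{Not invertible}

The MA(q) characteristic polynomial is P(z) = 1 - 1.427z.
Invertibility requires all roots to lie outside the unit circle, i.e. |z| > 1 for every root.
This is linear in z: 1 + (-1.427) z = 0  =>  z = -1/(-1.427) = 0.700771,  |z| = 0.700771.
Moduli of all roots: 0.7008.
All moduli strictly greater than 1? No.
Verdict: Not invertible.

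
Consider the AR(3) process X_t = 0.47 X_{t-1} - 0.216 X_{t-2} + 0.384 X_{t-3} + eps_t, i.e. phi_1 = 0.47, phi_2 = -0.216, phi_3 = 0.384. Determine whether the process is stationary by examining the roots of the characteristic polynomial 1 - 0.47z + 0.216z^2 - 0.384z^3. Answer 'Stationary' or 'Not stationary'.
\text{Stationary}

The AR(p) characteristic polynomial is P(z) = 1 - 0.47z + 0.216z^2 - 0.384z^3.
Stationarity requires all roots to lie outside the unit circle, i.e. |z| > 1 for every root.
Degree 3: look for a simple real root z0 first, then factor out (1 - z/z0) and solve the remaining quadratic.
Testing z0 = 1.25: P(1.25) = 1 + (-0.47)(1.25) + (0.216)(1.25)^2 + (-0.384)(1.25)^3
  = 1 + (-0.5875) + (0.3375) + (-0.75) = 0.  So z_0 = 1.25 is a root, |z_0| = 1.25.
Divide out the factor (1 - 0.8 z) = (1 - z/z0) (since 1/z0 = 0.8):
  P(z) = (1 - 0.8 z)(1 + (0.33) z + (0.48) z^2)
  [check: z-coef 0.33 - (0.8) = -0.47; z^2-coef 0.48 - (0.8)(0.33) = 0.216; z^3-coef -(0.8)(0.48) = -0.384.]
Remaining roots from the quadratic factor 1 + (0.33) z + (0.48) z^2:
  Set 1 + (0.33) z + (0.48) z^2 = 0, i.e. a z^2 + b z + c = 0 with a = 0.48, b = 0.33, c = 1.
  Discriminant D = b^2 - 4ac = (0.33)^2 - 4*(0.48)*1 = 0.1089 - (1.92) = -1.8111.
  D < 0, so the roots are the complex-conjugate pair z = (-b +/- i sqrt(-D)) / (2a) = -0.3438 +/- 1.4018i.
  For a conjugate pair |z|^2 = z * conj(z) = (product of roots) = c/a = 1/(0.48) = 2.083333, so |z| = sqrt(2.083333) = 1.4434 for both roots.
Moduli of all roots: 1.2500, 1.4434, 1.4434.
All moduli strictly greater than 1? Yes.
Verdict: Stationary.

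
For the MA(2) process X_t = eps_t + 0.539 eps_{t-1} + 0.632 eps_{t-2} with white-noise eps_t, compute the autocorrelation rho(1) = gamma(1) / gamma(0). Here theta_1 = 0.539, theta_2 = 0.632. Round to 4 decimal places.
\rho(1) = 0.5205

For an MA(q) process with theta_0 = 1, the autocovariance is
  gamma(k) = sigma^2 * sum_{i=0..q-k} theta_i * theta_{i+k},
and rho(k) = gamma(k) / gamma(0). Sigma^2 cancels.
  numerator   = (1)*(0.539) + (0.539)*(0.632) = 0.879648.
  denominator = (1)^2 + (0.539)^2 + (0.632)^2 = 1.689945.
  rho(1) = 0.879648 / 1.689945 = 0.5205.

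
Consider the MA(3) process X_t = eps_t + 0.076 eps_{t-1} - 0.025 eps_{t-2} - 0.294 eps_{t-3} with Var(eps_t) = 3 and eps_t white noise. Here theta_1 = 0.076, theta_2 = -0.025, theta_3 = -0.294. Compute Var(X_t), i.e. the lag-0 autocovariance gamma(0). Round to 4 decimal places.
\gamma(0) = 3.2785

For an MA(q) process X_t = eps_t + sum_i theta_i eps_{t-i} with
Var(eps_t) = sigma^2, the variance is
  gamma(0) = sigma^2 * (1 + sum_i theta_i^2).
  sum_i theta_i^2 = (0.076)^2 + (-0.025)^2 + (-0.294)^2 = 0.005776 + 0.000625 + 0.086436 = 0.092837.
  gamma(0) = 3 * (1 + 0.092837) = 3 * 1.092837 = 3.278511, which rounds to 3.2785.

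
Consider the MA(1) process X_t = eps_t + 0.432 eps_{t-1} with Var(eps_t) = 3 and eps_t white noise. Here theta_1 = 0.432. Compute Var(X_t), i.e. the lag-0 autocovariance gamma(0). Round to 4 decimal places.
\gamma(0) = 3.5599

For an MA(q) process X_t = eps_t + sum_i theta_i eps_{t-i} with
Var(eps_t) = sigma^2, the variance is
  gamma(0) = sigma^2 * (1 + sum_i theta_i^2).
  sum_i theta_i^2 = (0.432)^2 = 0.186624.
  gamma(0) = 3 * (1 + 0.186624) = 3 * 1.186624 = 3.559872, which rounds to 3.5599.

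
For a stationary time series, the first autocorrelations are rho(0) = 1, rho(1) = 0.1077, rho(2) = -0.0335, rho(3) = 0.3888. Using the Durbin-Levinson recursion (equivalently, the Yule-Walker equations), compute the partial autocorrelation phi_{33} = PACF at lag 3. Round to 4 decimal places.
\phi_{33} = 0.4030

The PACF at lag k is phi_{kk}, the last component of the solution
to the Yule-Walker system G_k phi = r_k where
  (G_k)_{ij} = rho(|i - j|), (r_k)_i = rho(i), i,j = 1..k.
Equivalently, Durbin-Levinson gives phi_{kk} iteratively:
  phi_{11} = rho(1)
  phi_{kk} = [rho(k) - sum_{j=1..k-1} phi_{k-1,j} rho(k-j)]
            / [1 - sum_{j=1..k-1} phi_{k-1,j} rho(j)],
  phi_{k,j} = phi_{k-1,j} - phi_{kk} phi_{k-1,k-j},  j = 1..k-1.
Step k = 1:
  phi_11 = rho(1) = 0.1077.
Step k = 2:
  phi_22 = [rho(2) - phi_11 rho(1)] / [1 - phi_11 rho(1)] = [-0.0335 - (0.1077)(0.1077)] / [1 - (0.1077)(0.1077)]
         = -0.04509929 / 0.98840071 = -0.045629.
  Update: phi_21 = phi_11 - phi_22 phi_11 = 0.1077 - (-0.045629)(0.1077) = 0.112614.
Step k = 3:
  phi_33 = [rho(3) - phi_21 rho(2) - phi_22 rho(1)] / [1 - phi_21 rho(1) - phi_22 rho(2)]
    numerator   = 0.3888 - (0.112614)(-0.0335) - (-0.045629)(0.1077) = 0.39748677
    denominator = 1 - (0.112614)(0.1077) - (-0.045629)(-0.0335) = 0.98634289
  phi_33 = 0.39748677 / 0.98634289 = 0.403.
Therefore phi_{33} = 0.4030.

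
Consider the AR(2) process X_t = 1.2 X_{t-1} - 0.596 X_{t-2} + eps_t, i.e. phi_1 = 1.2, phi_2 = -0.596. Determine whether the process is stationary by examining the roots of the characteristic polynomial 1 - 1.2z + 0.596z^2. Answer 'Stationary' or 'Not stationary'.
\text{Stationary}

The AR(p) characteristic polynomial is P(z) = 1 - 1.2z + 0.596z^2.
Stationarity requires all roots to lie outside the unit circle, i.e. |z| > 1 for every root.
Set 1 + (-1.2) z + (0.596) z^2 = 0, i.e. a z^2 + b z + c = 0 with a = 0.596, b = -1.2, c = 1.
Discriminant D = b^2 - 4ac = (-1.2)^2 - 4*(0.596)*1 = 1.44 - (2.384) = -0.944.
D < 0, so the roots are the complex-conjugate pair z = (-b +/- i sqrt(-D)) / (2a) = 1.0067 +/- 0.8151i.
For a conjugate pair |z|^2 = z * conj(z) = (product of roots) = c/a = 1/(0.596) = 1.677852, so |z| = sqrt(1.677852) = 1.2953 for both roots.
Moduli of all roots: 1.2953, 1.2953.
All moduli strictly greater than 1? Yes.
Verdict: Stationary.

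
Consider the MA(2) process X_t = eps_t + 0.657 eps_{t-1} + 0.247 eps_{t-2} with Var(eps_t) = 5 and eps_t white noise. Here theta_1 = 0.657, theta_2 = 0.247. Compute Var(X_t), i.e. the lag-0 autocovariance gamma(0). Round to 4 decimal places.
\gamma(0) = 7.4633

For an MA(q) process X_t = eps_t + sum_i theta_i eps_{t-i} with
Var(eps_t) = sigma^2, the variance is
  gamma(0) = sigma^2 * (1 + sum_i theta_i^2).
  sum_i theta_i^2 = (0.657)^2 + (0.247)^2 = 0.431649 + 0.061009 = 0.492658.
  gamma(0) = 5 * (1 + 0.492658) = 5 * 1.492658 = 7.46329, which rounds to 7.4633.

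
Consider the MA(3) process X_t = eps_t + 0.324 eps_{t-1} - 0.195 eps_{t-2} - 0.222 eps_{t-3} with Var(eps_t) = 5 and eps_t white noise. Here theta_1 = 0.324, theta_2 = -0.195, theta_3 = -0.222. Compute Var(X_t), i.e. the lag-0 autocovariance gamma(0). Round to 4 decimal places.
\gamma(0) = 5.9614

For an MA(q) process X_t = eps_t + sum_i theta_i eps_{t-i} with
Var(eps_t) = sigma^2, the variance is
  gamma(0) = sigma^2 * (1 + sum_i theta_i^2).
  sum_i theta_i^2 = (0.324)^2 + (-0.195)^2 + (-0.222)^2 = 0.104976 + 0.038025 + 0.049284 = 0.192285.
  gamma(0) = 5 * (1 + 0.192285) = 5 * 1.192285 = 5.961425, which rounds to 5.9614.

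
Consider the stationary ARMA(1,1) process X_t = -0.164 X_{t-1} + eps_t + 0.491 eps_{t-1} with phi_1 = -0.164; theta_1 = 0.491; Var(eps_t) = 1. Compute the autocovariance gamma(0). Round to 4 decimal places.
\gamma(0) = 1.1099

Multiply the model equation by X_{t-k} and take expectations. With theta_0 = psi_0 = 1 and psi_j the MA(infinity) weights, this gives
  gamma(k) - sum_i phi_i gamma(k-i) = c_k,
  c_k = sigma^2 * sum_{j=k..q} theta_j psi_{j-k}   (c_k = 0 for k > q),
using gamma(-m) = gamma(m).
psi-weights needed (psi_j = theta_j + sum_i phi_i psi_{j-i}):
  psi_1 = theta_1 + phi_1 = 0.491 + (-0.164) = 0.327
Right-hand sides:
  c_0 = sigma^2 (1 + theta_1 psi_1) = 1 * (1 + (0.491)(0.327)) = 1 * 1.160557 = 1.160557
  c_1 = sigma^2 theta_1 = 1 * (0.491) = 0.491
  c_2 = 0
Equations for k = 0 and k = 1 (AR order 1):
  gamma(0) = phi_1 gamma(1) + c_0
  gamma(1) = phi_1 gamma(0) + c_1
Substituting the second into the first: gamma(0) (1 - phi_1^2) = c_0 + phi_1 c_1, so
  gamma(0) = (c_0 + phi_1 c_1) / (1 - phi_1^2) = (1.160557 + (-0.164)(0.491)) / (1 - (-0.164)^2) = 1.080033 / 0.973104 = 1.109884.
Therefore gamma(0) = 1.1099 (to 4 decimal places).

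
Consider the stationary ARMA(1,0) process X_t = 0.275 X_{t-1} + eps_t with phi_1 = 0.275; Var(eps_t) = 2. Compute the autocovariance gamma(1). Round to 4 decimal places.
\gamma(1) = 0.5950

Multiply the model equation by X_{t-k} and take expectations. With theta_0 = psi_0 = 1 and psi_j the MA(infinity) weights, this gives
  gamma(k) - sum_i phi_i gamma(k-i) = c_k,
  c_k = sigma^2 * sum_{j=k..q} theta_j psi_{j-k}   (c_k = 0 for k > q),
using gamma(-m) = gamma(m).
Pure AR (q = 0): c_0 = sigma^2 = 2, c_k = 0 for k >= 1.
Equations for k = 0 and k = 1 (AR order 1):
  gamma(0) = phi_1 gamma(1) + c_0
  gamma(1) = phi_1 gamma(0) + c_1
Substituting the second into the first: gamma(0) (1 - phi_1^2) = c_0 + phi_1 c_1, so
  gamma(0) = c_0 / (1 - phi_1^2) = 2 / (1 - (0.275)^2) = 2 / 0.924375 = 2.163624.
  gamma(1) = phi_1 gamma(0) = (0.275)(2.163624) = 0.594997.
Therefore gamma(1) = 0.5950 (to 4 decimal places).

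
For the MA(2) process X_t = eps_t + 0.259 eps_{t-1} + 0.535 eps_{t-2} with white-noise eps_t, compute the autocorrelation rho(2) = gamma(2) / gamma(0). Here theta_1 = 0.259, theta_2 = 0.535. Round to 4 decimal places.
\rho(2) = 0.3953

For an MA(q) process with theta_0 = 1, the autocovariance is
  gamma(k) = sigma^2 * sum_{i=0..q-k} theta_i * theta_{i+k},
and rho(k) = gamma(k) / gamma(0). Sigma^2 cancels.
  numerator   = (1)*(0.535) = 0.535.
  denominator = (1)^2 + (0.259)^2 + (0.535)^2 = 1.353306.
  rho(2) = 0.535 / 1.353306 = 0.3953.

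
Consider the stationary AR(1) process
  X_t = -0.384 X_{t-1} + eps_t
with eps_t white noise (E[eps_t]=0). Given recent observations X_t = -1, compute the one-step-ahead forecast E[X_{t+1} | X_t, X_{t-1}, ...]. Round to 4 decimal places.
E[X_{t+1} \mid \mathcal F_t] = 0.3840

For an AR(p) model X_t = c + sum_i phi_i X_{t-i} + eps_t, the
one-step-ahead conditional mean is
  E[X_{t+1} | X_t, ...] = c + sum_i phi_i X_{t+1-i}.
Substitute known values:
  E[X_{t+1} | ...] = (-0.384) * (-1)
                   = 0.3840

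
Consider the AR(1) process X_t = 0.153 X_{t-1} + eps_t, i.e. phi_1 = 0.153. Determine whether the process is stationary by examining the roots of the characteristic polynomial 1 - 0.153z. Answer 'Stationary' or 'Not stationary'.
\text{Stationary}

The AR(p) characteristic polynomial is P(z) = 1 - 0.153z.
Stationarity requires all roots to lie outside the unit circle, i.e. |z| > 1 for every root.
This is linear in z: 1 + (-0.153) z = 0  =>  z = -1/(-0.153) = 6.535948,  |z| = 6.535948.
Moduli of all roots: 6.5359.
All moduli strictly greater than 1? Yes.
Verdict: Stationary.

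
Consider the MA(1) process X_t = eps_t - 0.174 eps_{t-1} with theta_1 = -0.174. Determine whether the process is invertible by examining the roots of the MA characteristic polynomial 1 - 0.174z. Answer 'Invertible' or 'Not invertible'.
\text{Invertible}

The MA(q) characteristic polynomial is P(z) = 1 - 0.174z.
Invertibility requires all roots to lie outside the unit circle, i.e. |z| > 1 for every root.
This is linear in z: 1 + (-0.174) z = 0  =>  z = -1/(-0.174) = 5.747126,  |z| = 5.747126.
Moduli of all roots: 5.7471.
All moduli strictly greater than 1? Yes.
Verdict: Invertible.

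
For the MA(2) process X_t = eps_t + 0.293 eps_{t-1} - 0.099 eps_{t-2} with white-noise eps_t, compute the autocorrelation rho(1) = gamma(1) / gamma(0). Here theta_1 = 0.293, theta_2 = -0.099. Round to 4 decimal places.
\rho(1) = 0.2409

For an MA(q) process with theta_0 = 1, the autocovariance is
  gamma(k) = sigma^2 * sum_{i=0..q-k} theta_i * theta_{i+k},
and rho(k) = gamma(k) / gamma(0). Sigma^2 cancels.
  numerator   = (1)*(0.293) + (0.293)*(-0.099) = 0.263993.
  denominator = (1)^2 + (0.293)^2 + (-0.099)^2 = 1.09565.
  rho(1) = 0.263993 / 1.09565 = 0.2409.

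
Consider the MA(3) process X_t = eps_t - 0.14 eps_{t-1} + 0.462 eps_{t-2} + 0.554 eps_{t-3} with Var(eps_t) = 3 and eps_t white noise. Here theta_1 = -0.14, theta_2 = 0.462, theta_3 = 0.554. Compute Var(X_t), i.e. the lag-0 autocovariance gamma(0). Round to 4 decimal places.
\gamma(0) = 4.6199

For an MA(q) process X_t = eps_t + sum_i theta_i eps_{t-i} with
Var(eps_t) = sigma^2, the variance is
  gamma(0) = sigma^2 * (1 + sum_i theta_i^2).
  sum_i theta_i^2 = (-0.14)^2 + (0.462)^2 + (0.554)^2 = 0.0196 + 0.213444 + 0.306916 = 0.53996.
  gamma(0) = 3 * (1 + 0.53996) = 3 * 1.53996 = 4.61988, which rounds to 4.6199.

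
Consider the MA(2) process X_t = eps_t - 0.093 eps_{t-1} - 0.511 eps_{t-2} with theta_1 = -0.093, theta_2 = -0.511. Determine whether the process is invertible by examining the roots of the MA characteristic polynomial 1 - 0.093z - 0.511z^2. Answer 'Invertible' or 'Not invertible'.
\text{Invertible}

The MA(q) characteristic polynomial is P(z) = 1 - 0.093z - 0.511z^2.
Invertibility requires all roots to lie outside the unit circle, i.e. |z| > 1 for every root.
Set 1 + (-0.093) z + (-0.511) z^2 = 0, i.e. a z^2 + b z + c = 0 with a = -0.511, b = -0.093, c = 1.
Discriminant D = b^2 - 4ac = (-0.093)^2 - 4*(-0.511)*1 = 0.008649 - (-2.044) = 2.052649.
D >= 0, so the roots are real: z = (-b +/- sqrt(D)) / (2a) = (0.093 +/- 1.432707) / (-1.022).
  z_1 = (0.093 + 1.432707) / (-1.022) = -1.4929,   |z_1| = 1.4929.
  z_2 = (0.093 - 1.432707) / (-1.022) = 1.3109,   |z_2| = 1.3109.
Moduli of all roots: 1.4929, 1.3109.
All moduli strictly greater than 1? Yes.
Verdict: Invertible.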